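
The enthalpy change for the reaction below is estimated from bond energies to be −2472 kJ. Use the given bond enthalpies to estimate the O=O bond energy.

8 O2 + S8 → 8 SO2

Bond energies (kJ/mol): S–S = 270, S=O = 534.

D(O=O) ≈ 489 kJ/mol

Let D be the O=O bond energy.
Σ(broken) = 8×D + 8×270 = 2160 + 8D
Σ(formed) = 16×534 = 8544
ΔH = Σ(broken) − Σ(formed) = (2160 + 8D) − (8544) = −6384 + 8D
Setting this equal to −2472 kJ gives 8D = 3912, so D = 489 kJ/mol.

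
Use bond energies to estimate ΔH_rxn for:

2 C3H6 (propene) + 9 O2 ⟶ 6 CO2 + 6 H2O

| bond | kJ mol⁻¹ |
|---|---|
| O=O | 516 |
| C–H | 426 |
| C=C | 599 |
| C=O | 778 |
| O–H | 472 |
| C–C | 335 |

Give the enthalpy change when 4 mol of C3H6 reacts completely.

Bonds broken (reactants):
  C–C: 2 × 335 = 670
  C–H: 12 × 426 = 5112
  C=C: 2 × 599 = 1198
  O=O: 9 × 516 = 4644
  Σ(broken) = 11624 kJ
Bonds formed (products):
  C=O: 12 × 778 = 9336
  O–H: 12 × 472 = 5664
  Σ(formed) = 15000 kJ
ΔH = Σ(broken) − Σ(formed) = 11624 − 15000 = −3376 kJ
For 2× the reaction as written: 2 × (−3376) = −6752 kJ

ΔH = −6752 kJ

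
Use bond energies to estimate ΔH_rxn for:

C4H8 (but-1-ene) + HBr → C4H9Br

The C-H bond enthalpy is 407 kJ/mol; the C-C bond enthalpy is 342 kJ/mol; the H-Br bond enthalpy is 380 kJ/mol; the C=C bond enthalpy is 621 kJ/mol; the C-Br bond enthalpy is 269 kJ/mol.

ΔH ≈ −17 kJ

Bonds broken (reactants):
  C-C: 2 × 342 = 684
  C-H: 8 × 407 = 3256
  C=C: 1 × 621 = 621
  H-Br: 1 × 380 = 380
  Σ(broken) = 4941 kJ
Bonds formed (products):
  C-Br: 1 × 269 = 269
  C-C: 3 × 342 = 1026
  C-H: 9 × 407 = 3663
  Σ(formed) = 4958 kJ
ΔH = Σ(broken) − Σ(formed) = 4941 − 4958 = −17 kJ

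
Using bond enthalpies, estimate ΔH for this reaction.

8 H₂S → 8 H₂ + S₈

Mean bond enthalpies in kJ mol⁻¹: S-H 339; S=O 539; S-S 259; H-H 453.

Bonds broken (reactants):
  S-H: 16 × 339 = 5424
  Σ(broken) = 5424 kJ
Bonds formed (products):
  H-H: 8 × 453 = 3624
  S-S: 8 × 259 = 2072
  Σ(formed) = 5696 kJ
ΔH = Σ(broken) − Σ(formed) = 5424 − 5696 = −272 kJ

ΔH ≈ −272 kJ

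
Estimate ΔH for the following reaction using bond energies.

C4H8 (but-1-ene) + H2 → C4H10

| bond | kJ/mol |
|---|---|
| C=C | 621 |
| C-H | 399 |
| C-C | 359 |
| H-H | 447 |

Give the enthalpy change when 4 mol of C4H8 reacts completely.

Bonds broken (reactants):
  C-C: 2 × 359 = 718
  C-H: 8 × 399 = 3192
  C=C: 1 × 621 = 621
  H-H: 1 × 447 = 447
  Σ(broken) = 4978 kJ
Bonds formed (products):
  C-C: 3 × 359 = 1077
  C-H: 10 × 399 = 3990
  Σ(formed) = 5067 kJ
ΔH = Σ(broken) − Σ(formed) = 4978 − 5067 = −89 kJ
For 4× the reaction as written: 4 × (−89) = −356 kJ

ΔH = −356 kJ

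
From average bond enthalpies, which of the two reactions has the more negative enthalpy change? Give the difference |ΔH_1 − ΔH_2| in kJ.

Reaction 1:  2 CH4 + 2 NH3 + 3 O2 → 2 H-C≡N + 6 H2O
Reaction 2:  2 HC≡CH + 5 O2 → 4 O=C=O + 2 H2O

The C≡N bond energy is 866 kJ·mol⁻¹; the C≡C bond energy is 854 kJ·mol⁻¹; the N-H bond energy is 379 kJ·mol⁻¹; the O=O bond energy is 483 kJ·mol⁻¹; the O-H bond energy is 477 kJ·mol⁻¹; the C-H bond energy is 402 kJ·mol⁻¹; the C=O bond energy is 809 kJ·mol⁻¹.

Reaction 1:
  Bonds broken (reactants):
    C-H: 8 × 402 = 3216
    N-H: 6 × 379 = 2274
    O=O: 3 × 483 = 1449
    Σ(broken) = 6939 kJ
  Bonds formed (products):
    C≡N: 2 × 866 = 1732
    C-H: 2 × 402 = 804
    O-H: 12 × 477 = 5724
    Σ(formed) = 8260 kJ
  ΔH_1 = 6939 − 8260 = −1321 kJ
Reaction 2:
  Bonds broken (reactants):
    C≡C: 2 × 854 = 1708
    C-H: 4 × 402 = 1608
    O=O: 5 × 483 = 2415
    Σ(broken) = 5731 kJ
  Bonds formed (products):
    C=O: 8 × 809 = 6472
    O-H: 4 × 477 = 1908
    Σ(formed) = 8380 kJ
  ΔH_2 = 5731 − 8380 = −2649 kJ
ΔH_1 − ΔH_2 = +1328 kJ, so reaction 2 has the more negative ΔH; |ΔH_1 − ΔH_2| = 1328 kJ.

Reaction 2, by 1328 kJ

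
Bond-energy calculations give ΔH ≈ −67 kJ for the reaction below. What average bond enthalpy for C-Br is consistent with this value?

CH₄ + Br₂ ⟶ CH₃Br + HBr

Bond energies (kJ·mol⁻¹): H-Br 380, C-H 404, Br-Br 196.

Let D be the C-Br bond energy.
Σ(broken) = 1×196 + 4×404 = 1812
Σ(formed) = 1×D + 3×404 + 1×380 = 1592 + D
ΔH = Σ(broken) − Σ(formed) = (1812) − (1592 + D) = +220 − D
Setting this equal to −67 kJ gives D = 287 kJ/mol.

D(C-Br) ≈ 287 kJ/mol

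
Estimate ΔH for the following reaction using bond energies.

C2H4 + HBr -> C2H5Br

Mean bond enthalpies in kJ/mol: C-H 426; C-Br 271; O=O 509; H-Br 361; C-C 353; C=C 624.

Bonds broken (reactants):
  C-H: 4 × 426 = 1704
  C=C: 1 × 624 = 624
  H-Br: 1 × 361 = 361
  Σ(broken) = 2689 kJ
Bonds formed (products):
  C-Br: 1 × 271 = 271
  C-C: 1 × 353 = 353
  C-H: 5 × 426 = 2130
  Σ(formed) = 2754 kJ
ΔH = Σ(broken) − Σ(formed) = 2689 − 2754 = −65 kJ

ΔH ≈ −65 kJ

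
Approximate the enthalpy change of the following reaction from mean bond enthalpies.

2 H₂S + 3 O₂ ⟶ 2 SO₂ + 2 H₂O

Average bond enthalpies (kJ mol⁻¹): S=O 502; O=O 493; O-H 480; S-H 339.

Bonds broken (reactants):
  O=O: 3 × 493 = 1479
  S-H: 4 × 339 = 1356
  Σ(broken) = 2835 kJ
Bonds formed (products):
  O-H: 4 × 480 = 1920
  S=O: 4 × 502 = 2008
  Σ(formed) = 3928 kJ
ΔH = Σ(broken) − Σ(formed) = 2835 − 3928 = −1093 kJ

ΔH ≈ −1093 kJ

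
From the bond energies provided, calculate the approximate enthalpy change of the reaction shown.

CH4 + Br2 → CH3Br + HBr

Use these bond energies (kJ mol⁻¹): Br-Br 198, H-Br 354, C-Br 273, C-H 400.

ΔH ≈ −29 kJ

Bonds broken (reactants):
  Br-Br: 1 × 198 = 198
  C-H: 4 × 400 = 1600
  Σ(broken) = 1798 kJ
Bonds formed (products):
  C-Br: 1 × 273 = 273
  C-H: 3 × 400 = 1200
  H-Br: 1 × 354 = 354
  Σ(formed) = 1827 kJ
ΔH = Σ(broken) − Σ(formed) = 1798 − 1827 = −29 kJ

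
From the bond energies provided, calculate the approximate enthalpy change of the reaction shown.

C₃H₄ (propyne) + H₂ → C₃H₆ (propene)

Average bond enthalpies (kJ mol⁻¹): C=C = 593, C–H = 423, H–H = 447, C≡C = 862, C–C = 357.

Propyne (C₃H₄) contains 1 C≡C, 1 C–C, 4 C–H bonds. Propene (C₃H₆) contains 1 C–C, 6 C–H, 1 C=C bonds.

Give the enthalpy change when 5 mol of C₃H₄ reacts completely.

Bonds broken (reactants):
  C≡C: 1 × 862 = 862
  C–C: 1 × 357 = 357
  C–H: 4 × 423 = 1692
  H–H: 1 × 447 = 447
  Σ(broken) = 3358 kJ
Bonds formed (products):
  C–C: 1 × 357 = 357
  C–H: 6 × 423 = 2538
  C=C: 1 × 593 = 593
  Σ(formed) = 3488 kJ
ΔH = Σ(broken) − Σ(formed) = 3358 − 3488 = −130 kJ
For 5× the reaction as written: 5 × (−130) = −650 kJ

ΔH = −650 kJ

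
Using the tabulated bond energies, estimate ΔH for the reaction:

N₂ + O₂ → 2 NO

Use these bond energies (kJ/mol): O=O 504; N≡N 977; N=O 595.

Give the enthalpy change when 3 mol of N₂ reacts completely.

ΔH = +873 kJ

Bonds broken (reactants):
  N≡N: 1 × 977 = 977
  O=O: 1 × 504 = 504
  Σ(broken) = 1481 kJ
Bonds formed (products):
  N=O: 2 × 595 = 1190
  Σ(formed) = 1190 kJ
ΔH = Σ(broken) − Σ(formed) = 1481 − 1190 = +291 kJ
For 3× the reaction as written: 3 × (+291) = +873 kJ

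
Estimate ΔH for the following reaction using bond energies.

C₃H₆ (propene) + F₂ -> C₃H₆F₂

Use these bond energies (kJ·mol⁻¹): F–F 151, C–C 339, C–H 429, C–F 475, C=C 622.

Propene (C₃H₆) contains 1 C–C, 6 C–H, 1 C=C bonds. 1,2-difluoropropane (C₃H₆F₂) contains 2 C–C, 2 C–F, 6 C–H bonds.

ΔH ≈ −516 kJ

Bonds broken (reactants):
  C–C: 1 × 339 = 339
  C–H: 6 × 429 = 2574
  C=C: 1 × 622 = 622
  F–F: 1 × 151 = 151
  Σ(broken) = 3686 kJ
Bonds formed (products):
  C–C: 2 × 339 = 678
  C–F: 2 × 475 = 950
  C–H: 6 × 429 = 2574
  Σ(formed) = 4202 kJ
ΔH = Σ(broken) − Σ(formed) = 3686 − 4202 = −516 kJ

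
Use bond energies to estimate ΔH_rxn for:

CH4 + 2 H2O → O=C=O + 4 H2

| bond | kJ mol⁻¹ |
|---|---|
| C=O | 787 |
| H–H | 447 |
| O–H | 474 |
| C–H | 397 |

ΔH ≈ +122 kJ

Bonds broken (reactants):
  C–H: 4 × 397 = 1588
  O–H: 4 × 474 = 1896
  Σ(broken) = 3484 kJ
Bonds formed (products):
  C=O: 2 × 787 = 1574
  H–H: 4 × 447 = 1788
  Σ(formed) = 3362 kJ
ΔH = Σ(broken) − Σ(formed) = 3484 − 3362 = +122 kJ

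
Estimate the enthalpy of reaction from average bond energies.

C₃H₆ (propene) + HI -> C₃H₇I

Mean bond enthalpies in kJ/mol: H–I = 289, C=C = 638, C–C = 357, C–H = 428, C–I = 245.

Bonds broken (reactants):
  C–C: 1 × 357 = 357
  C–H: 6 × 428 = 2568
  C=C: 1 × 638 = 638
  H–I: 1 × 289 = 289
  Σ(broken) = 3852 kJ
Bonds formed (products):
  C–C: 2 × 357 = 714
  C–H: 7 × 428 = 2996
  C–I: 1 × 245 = 245
  Σ(formed) = 3955 kJ
ΔH = Σ(broken) − Σ(formed) = 3852 − 3955 = −103 kJ

ΔH ≈ −103 kJ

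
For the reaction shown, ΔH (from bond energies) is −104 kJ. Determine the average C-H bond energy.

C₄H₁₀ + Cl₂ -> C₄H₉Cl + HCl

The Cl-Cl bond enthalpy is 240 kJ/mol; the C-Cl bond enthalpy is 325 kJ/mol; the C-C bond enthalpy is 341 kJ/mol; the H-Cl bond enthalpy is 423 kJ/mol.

Let D be the C-H bond energy.
Σ(broken) = 3×341 + 10×D + 1×240 = 1263 + 10D
Σ(formed) = 3×341 + 1×325 + 9×D + 1×423 = 1771 + 9D
ΔH = Σ(broken) − Σ(formed) = (1263 + 10D) − (1771 + 9D) = −508 + D
Setting this equal to −104 kJ gives D = 404 kJ/mol.

D(C-H) ≈ 404 kJ/mol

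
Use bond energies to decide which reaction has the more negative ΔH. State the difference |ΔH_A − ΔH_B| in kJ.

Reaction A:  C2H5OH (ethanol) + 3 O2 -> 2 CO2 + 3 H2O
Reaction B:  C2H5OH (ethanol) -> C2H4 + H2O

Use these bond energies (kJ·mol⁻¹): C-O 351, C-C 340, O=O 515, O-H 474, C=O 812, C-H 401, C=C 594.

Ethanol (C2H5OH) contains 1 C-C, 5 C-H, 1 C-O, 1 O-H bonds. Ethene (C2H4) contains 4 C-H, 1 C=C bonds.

Reaction A:
  Bonds broken (reactants):
    C-C: 1 × 340 = 340
    C-H: 5 × 401 = 2005
    C-O: 1 × 351 = 351
    O-H: 1 × 474 = 474
    O=O: 3 × 515 = 1545
    Σ(broken) = 4715 kJ
  Bonds formed (products):
    C=O: 4 × 812 = 3248
    O-H: 6 × 474 = 2844
    Σ(formed) = 6092 kJ
  ΔH_A = 4715 − 6092 = −1377 kJ
Reaction B:
  Bonds broken (reactants):
    C-C: 1 × 340 = 340
    C-H: 5 × 401 = 2005
    C-O: 1 × 351 = 351
    O-H: 1 × 474 = 474
    Σ(broken) = 3170 kJ
  Bonds formed (products):
    C-H: 4 × 401 = 1604
    C=C: 1 × 594 = 594
    O-H: 2 × 474 = 948
    Σ(formed) = 3146 kJ
  ΔH_B = 3170 − 3146 = +24 kJ
ΔH_A − ΔH_B = −1401 kJ, so reaction A has the more negative ΔH; |ΔH_A − ΔH_B| = 1401 kJ.

Reaction A, by 1401 kJ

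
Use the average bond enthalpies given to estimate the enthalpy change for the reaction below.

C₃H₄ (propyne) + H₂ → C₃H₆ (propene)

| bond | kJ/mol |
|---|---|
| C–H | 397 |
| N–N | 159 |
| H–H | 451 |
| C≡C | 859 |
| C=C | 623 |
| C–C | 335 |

Bonds broken (reactants):
  C≡C: 1 × 859 = 859
  C–C: 1 × 335 = 335
  C–H: 4 × 397 = 1588
  H–H: 1 × 451 = 451
  Σ(broken) = 3233 kJ
Bonds formed (products):
  C–C: 1 × 335 = 335
  C–H: 6 × 397 = 2382
  C=C: 1 × 623 = 623
  Σ(formed) = 3340 kJ
ΔH = Σ(broken) − Σ(formed) = 3233 − 3340 = −107 kJ

ΔH ≈ −107 kJ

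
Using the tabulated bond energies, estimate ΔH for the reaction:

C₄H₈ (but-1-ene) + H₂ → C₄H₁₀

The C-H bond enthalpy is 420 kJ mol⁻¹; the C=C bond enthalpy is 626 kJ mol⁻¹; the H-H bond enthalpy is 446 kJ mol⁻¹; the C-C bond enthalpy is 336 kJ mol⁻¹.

ΔH ≈ −104 kJ

Bonds broken (reactants):
  C-C: 2 × 336 = 672
  C-H: 8 × 420 = 3360
  C=C: 1 × 626 = 626
  H-H: 1 × 446 = 446
  Σ(broken) = 5104 kJ
Bonds formed (products):
  C-C: 3 × 336 = 1008
  C-H: 10 × 420 = 4200
  Σ(formed) = 5208 kJ
ΔH = Σ(broken) − Σ(formed) = 5104 − 5208 = −104 kJ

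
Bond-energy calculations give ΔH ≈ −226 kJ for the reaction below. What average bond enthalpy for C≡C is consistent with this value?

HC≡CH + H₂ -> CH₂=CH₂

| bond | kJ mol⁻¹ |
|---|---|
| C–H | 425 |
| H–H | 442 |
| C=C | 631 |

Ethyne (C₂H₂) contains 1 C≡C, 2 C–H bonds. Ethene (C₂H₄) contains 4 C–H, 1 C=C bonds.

Let D be the C≡C bond energy.
Σ(broken) = 1×D + 2×425 + 1×442 = 1292 + D
Σ(formed) = 4×425 + 1×631 = 2331
ΔH = Σ(broken) − Σ(formed) = (1292 + D) − (2331) = −1039 + D
Setting this equal to −226 kJ gives D = 813 kJ/mol.

D(C≡C) ≈ 813 kJ/mol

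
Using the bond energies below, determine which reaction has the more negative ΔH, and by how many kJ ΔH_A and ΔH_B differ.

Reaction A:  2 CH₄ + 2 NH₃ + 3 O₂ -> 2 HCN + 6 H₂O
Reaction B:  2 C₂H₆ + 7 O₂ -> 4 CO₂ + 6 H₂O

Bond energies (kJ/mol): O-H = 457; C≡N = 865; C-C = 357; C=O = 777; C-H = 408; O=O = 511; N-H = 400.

Reaction B, by 1680 kJ

Reaction A:
  Bonds broken (reactants):
    C-H: 8 × 408 = 3264
    N-H: 6 × 400 = 2400
    O=O: 3 × 511 = 1533
    Σ(broken) = 7197 kJ
  Bonds formed (products):
    C≡N: 2 × 865 = 1730
    C-H: 2 × 408 = 816
    O-H: 12 × 457 = 5484
    Σ(formed) = 8030 kJ
  ΔH_A = 7197 − 8030 = −833 kJ
Reaction B:
  Bonds broken (reactants):
    C-C: 2 × 357 = 714
    C-H: 12 × 408 = 4896
    O=O: 7 × 511 = 3577
    Σ(broken) = 9187 kJ
  Bonds formed (products):
    C=O: 8 × 777 = 6216
    O-H: 12 × 457 = 5484
    Σ(formed) = 11700 kJ
  ΔH_B = 9187 − 11700 = −2513 kJ
ΔH_A − ΔH_B = +1680 kJ, so reaction B has the more negative ΔH; |ΔH_A − ΔH_B| = 1680 kJ.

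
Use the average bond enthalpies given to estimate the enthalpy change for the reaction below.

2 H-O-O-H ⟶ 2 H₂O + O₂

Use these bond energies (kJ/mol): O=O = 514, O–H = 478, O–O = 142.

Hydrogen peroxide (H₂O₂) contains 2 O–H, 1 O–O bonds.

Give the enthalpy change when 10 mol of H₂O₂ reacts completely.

Bonds broken (reactants):
  O–H: 4 × 478 = 1912
  O–O: 2 × 142 = 284
  Σ(broken) = 2196 kJ
Bonds formed (products):
  O–H: 4 × 478 = 1912
  O=O: 1 × 514 = 514
  Σ(formed) = 2426 kJ
ΔH = Σ(broken) − Σ(formed) = 2196 − 2426 = −230 kJ
For 5× the reaction as written: 5 × (−230) = −1150 kJ

ΔH = −1150 kJ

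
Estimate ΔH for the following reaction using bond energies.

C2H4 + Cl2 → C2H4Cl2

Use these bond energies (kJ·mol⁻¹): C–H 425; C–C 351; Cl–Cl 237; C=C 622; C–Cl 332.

Bonds broken (reactants):
  C–H: 4 × 425 = 1700
  C=C: 1 × 622 = 622
  Cl–Cl: 1 × 237 = 237
  Σ(broken) = 2559 kJ
Bonds formed (products):
  C–C: 1 × 351 = 351
  C–Cl: 2 × 332 = 664
  C–H: 4 × 425 = 1700
  Σ(formed) = 2715 kJ
ΔH = Σ(broken) − Σ(formed) = 2559 − 2715 = −156 kJ

ΔH ≈ −156 kJ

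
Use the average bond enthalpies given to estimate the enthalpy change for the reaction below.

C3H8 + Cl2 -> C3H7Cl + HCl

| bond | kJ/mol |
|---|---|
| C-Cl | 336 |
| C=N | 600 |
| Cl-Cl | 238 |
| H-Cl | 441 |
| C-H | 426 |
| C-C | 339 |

Bonds broken (reactants):
  C-C: 2 × 339 = 678
  C-H: 8 × 426 = 3408
  Cl-Cl: 1 × 238 = 238
  Σ(broken) = 4324 kJ
Bonds formed (products):
  C-C: 2 × 339 = 678
  C-Cl: 1 × 336 = 336
  C-H: 7 × 426 = 2982
  H-Cl: 1 × 441 = 441
  Σ(formed) = 4437 kJ
ΔH = Σ(broken) − Σ(formed) = 4324 − 4437 = −113 kJ

ΔH ≈ −113 kJ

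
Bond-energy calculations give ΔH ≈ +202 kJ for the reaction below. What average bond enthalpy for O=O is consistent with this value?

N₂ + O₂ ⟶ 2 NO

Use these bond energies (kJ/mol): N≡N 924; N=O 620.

Let D be the O=O bond energy.
Σ(broken) = 1×924 + 1×D = 924 + D
Σ(formed) = 2×620 = 1240
ΔH = Σ(broken) − Σ(formed) = (924 + D) − (1240) = −316 + D
Setting this equal to +202 kJ gives D = 518 kJ/mol.

D(O=O) ≈ 518 kJ/mol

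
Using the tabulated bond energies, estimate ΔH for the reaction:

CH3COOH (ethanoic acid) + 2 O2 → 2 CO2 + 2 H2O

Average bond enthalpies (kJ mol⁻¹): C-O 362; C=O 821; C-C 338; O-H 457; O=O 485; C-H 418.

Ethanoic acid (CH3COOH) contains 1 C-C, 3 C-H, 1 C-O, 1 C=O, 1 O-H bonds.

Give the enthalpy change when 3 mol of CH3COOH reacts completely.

ΔH = −2730 kJ

Bonds broken (reactants):
  C-C: 1 × 338 = 338
  C-H: 3 × 418 = 1254
  C-O: 1 × 362 = 362
  C=O: 1 × 821 = 821
  O-H: 1 × 457 = 457
  O=O: 2 × 485 = 970
  Σ(broken) = 4202 kJ
Bonds formed (products):
  C=O: 4 × 821 = 3284
  O-H: 4 × 457 = 1828
  Σ(formed) = 5112 kJ
ΔH = Σ(broken) − Σ(formed) = 4202 − 5112 = −910 kJ
For 3× the reaction as written: 3 × (−910) = −2730 kJ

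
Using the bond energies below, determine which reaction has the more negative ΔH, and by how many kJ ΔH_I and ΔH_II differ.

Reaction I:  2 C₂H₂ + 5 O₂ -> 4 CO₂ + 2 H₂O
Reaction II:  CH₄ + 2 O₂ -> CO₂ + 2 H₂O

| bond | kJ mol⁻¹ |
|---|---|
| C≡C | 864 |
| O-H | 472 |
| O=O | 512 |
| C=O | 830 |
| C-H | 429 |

Reaction I:
  Bonds broken (reactants):
    C≡C: 2 × 864 = 1728
    C-H: 4 × 429 = 1716
    O=O: 5 × 512 = 2560
    Σ(broken) = 6004 kJ
  Bonds formed (products):
    C=O: 8 × 830 = 6640
    O-H: 4 × 472 = 1888
    Σ(formed) = 8528 kJ
  ΔH_I = 6004 − 8528 = −2524 kJ
Reaction II:
  Bonds broken (reactants):
    C-H: 4 × 429 = 1716
    O=O: 2 × 512 = 1024
    Σ(broken) = 2740 kJ
  Bonds formed (products):
    C=O: 2 × 830 = 1660
    O-H: 4 × 472 = 1888
    Σ(formed) = 3548 kJ
  ΔH_II = 2740 − 3548 = −808 kJ
ΔH_I − ΔH_II = −1716 kJ, so reaction I has the more negative ΔH; |ΔH_I − ΔH_II| = 1716 kJ.

Reaction I, by 1716 kJ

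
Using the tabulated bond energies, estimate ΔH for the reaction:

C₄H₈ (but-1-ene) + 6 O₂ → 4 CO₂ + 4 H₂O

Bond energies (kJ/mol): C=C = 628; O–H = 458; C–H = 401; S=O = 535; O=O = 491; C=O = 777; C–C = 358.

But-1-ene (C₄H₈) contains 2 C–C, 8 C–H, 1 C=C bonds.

Bonds broken (reactants):
  C–C: 2 × 358 = 716
  C–H: 8 × 401 = 3208
  C=C: 1 × 628 = 628
  O=O: 6 × 491 = 2946
  Σ(broken) = 7498 kJ
Bonds formed (products):
  C=O: 8 × 777 = 6216
  O–H: 8 × 458 = 3664
  Σ(formed) = 9880 kJ
ΔH = Σ(broken) − Σ(formed) = 7498 − 9880 = −2382 kJ

ΔH ≈ −2382 kJ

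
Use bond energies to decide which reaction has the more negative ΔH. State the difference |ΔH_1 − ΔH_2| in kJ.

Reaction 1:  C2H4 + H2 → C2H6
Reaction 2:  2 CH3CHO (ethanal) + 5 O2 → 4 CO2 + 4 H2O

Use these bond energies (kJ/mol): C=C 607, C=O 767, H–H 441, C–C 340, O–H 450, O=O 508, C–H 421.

Reaction 1:
  Bonds broken (reactants):
    C–H: 4 × 421 = 1684
    C=C: 1 × 607 = 607
    H–H: 1 × 441 = 441
    Σ(broken) = 2732 kJ
  Bonds formed (products):
    C–C: 1 × 340 = 340
    C–H: 6 × 421 = 2526
    Σ(formed) = 2866 kJ
  ΔH_1 = 2732 − 2866 = −134 kJ
Reaction 2:
  Bonds broken (reactants):
    C–C: 2 × 340 = 680
    C–H: 8 × 421 = 3368
    C=O: 2 × 767 = 1534
    O=O: 5 × 508 = 2540
    Σ(broken) = 8122 kJ
  Bonds formed (products):
    C=O: 8 × 767 = 6136
    O–H: 8 × 450 = 3600
    Σ(formed) = 9736 kJ
  ΔH_2 = 8122 − 9736 = −1614 kJ
ΔH_1 − ΔH_2 = +1480 kJ, so reaction 2 has the more negative ΔH; |ΔH_1 − ΔH_2| = 1480 kJ.

Reaction 2, by 1480 kJ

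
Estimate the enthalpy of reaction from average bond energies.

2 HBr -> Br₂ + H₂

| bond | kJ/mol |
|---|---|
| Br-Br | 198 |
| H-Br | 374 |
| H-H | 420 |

Bonds broken (reactants):
  H-Br: 2 × 374 = 748
  Σ(broken) = 748 kJ
Bonds formed (products):
  Br-Br: 1 × 198 = 198
  H-H: 1 × 420 = 420
  Σ(formed) = 618 kJ
ΔH = Σ(broken) − Σ(formed) = 748 − 618 = +130 kJ

ΔH ≈ +130 kJ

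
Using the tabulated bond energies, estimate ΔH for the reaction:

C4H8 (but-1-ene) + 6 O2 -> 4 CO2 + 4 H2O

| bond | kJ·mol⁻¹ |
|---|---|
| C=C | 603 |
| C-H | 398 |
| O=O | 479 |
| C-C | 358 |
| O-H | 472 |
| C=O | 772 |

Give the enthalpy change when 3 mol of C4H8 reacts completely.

Bonds broken (reactants):
  C-C: 2 × 358 = 716
  C-H: 8 × 398 = 3184
  C=C: 1 × 603 = 603
  O=O: 6 × 479 = 2874
  Σ(broken) = 7377 kJ
Bonds formed (products):
  C=O: 8 × 772 = 6176
  O-H: 8 × 472 = 3776
  Σ(formed) = 9952 kJ
ΔH = Σ(broken) − Σ(formed) = 7377 − 9952 = −2575 kJ
For 3× the reaction as written: 3 × (−2575) = −7725 kJ

ΔH = −7725 kJ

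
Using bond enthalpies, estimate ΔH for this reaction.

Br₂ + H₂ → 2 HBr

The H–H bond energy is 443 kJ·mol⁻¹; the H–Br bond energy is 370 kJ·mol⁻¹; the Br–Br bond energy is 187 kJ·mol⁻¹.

Bonds broken (reactants):
  Br–Br: 1 × 187 = 187
  H–H: 1 × 443 = 443
  Σ(broken) = 630 kJ
Bonds formed (products):
  H–Br: 2 × 370 = 740
  Σ(formed) = 740 kJ
ΔH = Σ(broken) − Σ(formed) = 630 − 740 = −110 kJ

ΔH ≈ −110 kJ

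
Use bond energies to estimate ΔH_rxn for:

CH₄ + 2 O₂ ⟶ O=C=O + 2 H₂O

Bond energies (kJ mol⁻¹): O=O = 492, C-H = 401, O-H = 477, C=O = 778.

ΔH ≈ −876 kJ

Bonds broken (reactants):
  C-H: 4 × 401 = 1604
  O=O: 2 × 492 = 984
  Σ(broken) = 2588 kJ
Bonds formed (products):
  C=O: 2 × 778 = 1556
  O-H: 4 × 477 = 1908
  Σ(formed) = 3464 kJ
ΔH = Σ(broken) − Σ(formed) = 2588 − 3464 = −876 kJ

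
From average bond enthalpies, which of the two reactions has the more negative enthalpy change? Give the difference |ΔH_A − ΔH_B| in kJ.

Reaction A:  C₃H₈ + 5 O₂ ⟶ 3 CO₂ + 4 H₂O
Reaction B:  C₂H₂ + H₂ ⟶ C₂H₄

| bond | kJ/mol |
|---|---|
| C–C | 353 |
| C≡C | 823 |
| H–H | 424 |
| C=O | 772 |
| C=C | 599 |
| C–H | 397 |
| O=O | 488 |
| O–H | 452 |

Reaction A, by 1780 kJ

Reaction A:
  Bonds broken (reactants):
    C–C: 2 × 353 = 706
    C–H: 8 × 397 = 3176
    O=O: 5 × 488 = 2440
    Σ(broken) = 6322 kJ
  Bonds formed (products):
    C=O: 6 × 772 = 4632
    O–H: 8 × 452 = 3616
    Σ(formed) = 8248 kJ
  ΔH_A = 6322 − 8248 = −1926 kJ
Reaction B:
  Bonds broken (reactants):
    C≡C: 1 × 823 = 823
    C–H: 2 × 397 = 794
    H–H: 1 × 424 = 424
    Σ(broken) = 2041 kJ
  Bonds formed (products):
    C–H: 4 × 397 = 1588
    C=C: 1 × 599 = 599
    Σ(formed) = 2187 kJ
  ΔH_B = 2041 − 2187 = −146 kJ
ΔH_A − ΔH_B = −1780 kJ, so reaction A has the more negative ΔH; |ΔH_A − ΔH_B| = 1780 kJ.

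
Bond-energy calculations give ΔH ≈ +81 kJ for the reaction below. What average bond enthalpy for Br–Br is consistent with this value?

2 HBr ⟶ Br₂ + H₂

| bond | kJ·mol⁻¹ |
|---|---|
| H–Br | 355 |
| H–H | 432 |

Let D be the Br–Br bond energy.
Σ(broken) = 2×355 = 710
Σ(formed) = 1×D + 1×432 = 432 + D
ΔH = Σ(broken) − Σ(formed) = (710) − (432 + D) = +278 − D
Setting this equal to +81 kJ gives D = 197 kJ/mol.

D(Br–Br) ≈ 197 kJ/mol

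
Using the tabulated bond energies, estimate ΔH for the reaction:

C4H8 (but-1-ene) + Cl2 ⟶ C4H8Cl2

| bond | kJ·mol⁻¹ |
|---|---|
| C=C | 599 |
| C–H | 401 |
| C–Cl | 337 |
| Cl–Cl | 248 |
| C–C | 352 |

ΔH ≈ −179 kJ

Bonds broken (reactants):
  C–C: 2 × 352 = 704
  C–H: 8 × 401 = 3208
  C=C: 1 × 599 = 599
  Cl–Cl: 1 × 248 = 248
  Σ(broken) = 4759 kJ
Bonds formed (products):
  C–C: 3 × 352 = 1056
  C–Cl: 2 × 337 = 674
  C–H: 8 × 401 = 3208
  Σ(formed) = 4938 kJ
ΔH = Σ(broken) − Σ(formed) = 4759 − 4938 = −179 kJ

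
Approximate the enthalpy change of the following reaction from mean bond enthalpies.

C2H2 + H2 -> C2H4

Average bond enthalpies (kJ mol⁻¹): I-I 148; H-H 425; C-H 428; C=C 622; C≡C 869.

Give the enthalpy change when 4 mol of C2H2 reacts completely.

Bonds broken (reactants):
  C≡C: 1 × 869 = 869
  C-H: 2 × 428 = 856
  H-H: 1 × 425 = 425
  Σ(broken) = 2150 kJ
Bonds formed (products):
  C-H: 4 × 428 = 1712
  C=C: 1 × 622 = 622
  Σ(formed) = 2334 kJ
ΔH = Σ(broken) − Σ(formed) = 2150 − 2334 = −184 kJ
For 4× the reaction as written: 4 × (−184) = −736 kJ

ΔH = −736 kJ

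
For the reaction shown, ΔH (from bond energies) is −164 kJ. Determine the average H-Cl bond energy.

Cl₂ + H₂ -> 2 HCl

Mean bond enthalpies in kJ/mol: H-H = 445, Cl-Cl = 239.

D(H-Cl) ≈ 424 kJ/mol

Let D be the H-Cl bond energy.
Σ(broken) = 1×239 + 1×445 = 684
Σ(formed) = 2×D = 2D
ΔH = Σ(broken) − Σ(formed) = (684) − (2D) = +684 − 2D
Setting this equal to −164 kJ gives 2D = 848, so D = 424 kJ/mol.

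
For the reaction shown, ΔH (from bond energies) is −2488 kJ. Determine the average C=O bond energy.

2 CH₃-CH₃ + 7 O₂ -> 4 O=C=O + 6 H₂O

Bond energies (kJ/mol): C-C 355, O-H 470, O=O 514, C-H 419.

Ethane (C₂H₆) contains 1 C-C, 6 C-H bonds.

Let D be the C=O bond energy.
Σ(broken) = 2×355 + 12×419 + 7×514 = 9336
Σ(formed) = 8×D + 12×470 = 5640 + 8D
ΔH = Σ(broken) − Σ(formed) = (9336) − (5640 + 8D) = +3696 − 8D
Setting this equal to −2488 kJ gives 8D = 6184, so D = 773 kJ/mol.

D(C=O) ≈ 773 kJ/mol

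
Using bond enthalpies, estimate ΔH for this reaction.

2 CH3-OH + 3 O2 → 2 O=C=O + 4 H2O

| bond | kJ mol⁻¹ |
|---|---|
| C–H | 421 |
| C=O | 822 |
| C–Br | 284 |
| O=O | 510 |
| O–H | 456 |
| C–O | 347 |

Bonds broken (reactants):
  C–H: 6 × 421 = 2526
  C–O: 2 × 347 = 694
  O–H: 2 × 456 = 912
  O=O: 3 × 510 = 1530
  Σ(broken) = 5662 kJ
Bonds formed (products):
  C=O: 4 × 822 = 3288
  O–H: 8 × 456 = 3648
  Σ(formed) = 6936 kJ
ΔH = Σ(broken) − Σ(formed) = 5662 − 6936 = −1274 kJ

ΔH ≈ −1274 kJ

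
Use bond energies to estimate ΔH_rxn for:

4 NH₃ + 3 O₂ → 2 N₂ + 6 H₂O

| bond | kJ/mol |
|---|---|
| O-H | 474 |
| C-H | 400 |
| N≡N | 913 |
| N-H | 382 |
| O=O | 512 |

Bonds broken (reactants):
  N-H: 12 × 382 = 4584
  O=O: 3 × 512 = 1536
  Σ(broken) = 6120 kJ
Bonds formed (products):
  N≡N: 2 × 913 = 1826
  O-H: 12 × 474 = 5688
  Σ(formed) = 7514 kJ
ΔH = Σ(broken) − Σ(formed) = 6120 − 7514 = −1394 kJ

ΔH ≈ −1394 kJ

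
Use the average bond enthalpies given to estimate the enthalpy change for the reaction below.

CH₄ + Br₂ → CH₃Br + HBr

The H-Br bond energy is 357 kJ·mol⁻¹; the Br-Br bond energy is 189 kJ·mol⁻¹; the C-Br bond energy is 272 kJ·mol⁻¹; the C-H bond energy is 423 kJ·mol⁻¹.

Bonds broken (reactants):
  Br-Br: 1 × 189 = 189
  C-H: 4 × 423 = 1692
  Σ(broken) = 1881 kJ
Bonds formed (products):
  C-Br: 1 × 272 = 272
  C-H: 3 × 423 = 1269
  H-Br: 1 × 357 = 357
  Σ(formed) = 1898 kJ
ΔH = Σ(broken) − Σ(formed) = 1881 − 1898 = −17 kJ

ΔH ≈ −17 kJ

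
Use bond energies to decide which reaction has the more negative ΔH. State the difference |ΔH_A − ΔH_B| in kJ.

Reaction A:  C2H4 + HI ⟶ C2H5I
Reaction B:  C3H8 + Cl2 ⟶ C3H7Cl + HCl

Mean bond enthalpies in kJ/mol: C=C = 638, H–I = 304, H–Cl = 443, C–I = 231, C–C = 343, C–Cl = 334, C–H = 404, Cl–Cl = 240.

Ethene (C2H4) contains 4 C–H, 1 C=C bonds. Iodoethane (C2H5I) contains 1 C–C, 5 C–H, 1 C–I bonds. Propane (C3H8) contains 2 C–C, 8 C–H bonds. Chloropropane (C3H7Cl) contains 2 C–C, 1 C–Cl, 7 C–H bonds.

Reaction A:
  Bonds broken (reactants):
    C–H: 4 × 404 = 1616
    C=C: 1 × 638 = 638
    H–I: 1 × 304 = 304
    Σ(broken) = 2558 kJ
  Bonds formed (products):
    C–C: 1 × 343 = 343
    C–H: 5 × 404 = 2020
    C–I: 1 × 231 = 231
    Σ(formed) = 2594 kJ
  ΔH_A = 2558 − 2594 = −36 kJ
Reaction B:
  Bonds broken (reactants):
    C–C: 2 × 343 = 686
    C–H: 8 × 404 = 3232
    Cl–Cl: 1 × 240 = 240
    Σ(broken) = 4158 kJ
  Bonds formed (products):
    C–C: 2 × 343 = 686
    C–Cl: 1 × 334 = 334
    C–H: 7 × 404 = 2828
    H–Cl: 1 × 443 = 443
    Σ(formed) = 4291 kJ
  ΔH_B = 4158 − 4291 = −133 kJ
ΔH_A − ΔH_B = +97 kJ, so reaction B has the more negative ΔH; |ΔH_A − ΔH_B| = 97 kJ.

Reaction B, by 97 kJ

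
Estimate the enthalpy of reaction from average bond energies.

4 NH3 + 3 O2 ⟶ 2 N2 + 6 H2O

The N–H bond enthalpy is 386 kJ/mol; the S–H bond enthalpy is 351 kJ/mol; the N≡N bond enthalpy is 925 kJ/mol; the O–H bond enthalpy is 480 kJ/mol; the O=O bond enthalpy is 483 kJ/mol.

Bonds broken (reactants):
  N–H: 12 × 386 = 4632
  O=O: 3 × 483 = 1449
  Σ(broken) = 6081 kJ
Bonds formed (products):
  N≡N: 2 × 925 = 1850
  O–H: 12 × 480 = 5760
  Σ(formed) = 7610 kJ
ΔH = Σ(broken) − Σ(formed) = 6081 − 7610 = −1529 kJ

ΔH ≈ −1529 kJ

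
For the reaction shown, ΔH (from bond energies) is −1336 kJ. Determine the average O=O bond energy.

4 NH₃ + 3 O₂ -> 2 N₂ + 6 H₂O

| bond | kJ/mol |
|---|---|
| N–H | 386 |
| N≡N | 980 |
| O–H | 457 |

D(O=O) ≈ 492 kJ/mol

Let D be the O=O bond energy.
Σ(broken) = 12×386 + 3×D = 4632 + 3D
Σ(formed) = 2×980 + 12×457 = 7444
ΔH = Σ(broken) − Σ(formed) = (4632 + 3D) − (7444) = −2812 + 3D
Setting this equal to −1336 kJ gives 3D = 1476, so D = 492 kJ/mol.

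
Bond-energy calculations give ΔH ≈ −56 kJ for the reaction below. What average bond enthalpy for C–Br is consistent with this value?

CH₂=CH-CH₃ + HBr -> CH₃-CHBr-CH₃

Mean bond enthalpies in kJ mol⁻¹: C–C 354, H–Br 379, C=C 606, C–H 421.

D(C–Br) ≈ 266 kJ/mol

Let D be the C–Br bond energy.
Σ(broken) = 1×354 + 6×421 + 1×606 + 1×379 = 3865
Σ(formed) = 1×D + 2×354 + 7×421 = 3655 + D
ΔH = Σ(broken) − Σ(formed) = (3865) − (3655 + D) = +210 − D
Setting this equal to −56 kJ gives D = 266 kJ/mol.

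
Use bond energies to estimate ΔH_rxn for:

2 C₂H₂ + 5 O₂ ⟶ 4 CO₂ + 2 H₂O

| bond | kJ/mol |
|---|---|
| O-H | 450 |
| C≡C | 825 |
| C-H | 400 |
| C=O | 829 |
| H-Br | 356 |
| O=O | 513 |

ΔH ≈ −2617 kJ

Bonds broken (reactants):
  C≡C: 2 × 825 = 1650
  C-H: 4 × 400 = 1600
  O=O: 5 × 513 = 2565
  Σ(broken) = 5815 kJ
Bonds formed (products):
  C=O: 8 × 829 = 6632
  O-H: 4 × 450 = 1800
  Σ(formed) = 8432 kJ
ΔH = Σ(broken) − Σ(formed) = 5815 − 8432 = −2617 kJ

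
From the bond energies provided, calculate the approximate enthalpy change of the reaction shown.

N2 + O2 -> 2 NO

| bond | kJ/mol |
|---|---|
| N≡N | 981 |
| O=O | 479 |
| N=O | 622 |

ΔH ≈ +216 kJ

Bonds broken (reactants):
  N≡N: 1 × 981 = 981
  O=O: 1 × 479 = 479
  Σ(broken) = 1460 kJ
Bonds formed (products):
  N=O: 2 × 622 = 1244
  Σ(formed) = 1244 kJ
ΔH = Σ(broken) − Σ(formed) = 1460 − 1244 = +216 kJ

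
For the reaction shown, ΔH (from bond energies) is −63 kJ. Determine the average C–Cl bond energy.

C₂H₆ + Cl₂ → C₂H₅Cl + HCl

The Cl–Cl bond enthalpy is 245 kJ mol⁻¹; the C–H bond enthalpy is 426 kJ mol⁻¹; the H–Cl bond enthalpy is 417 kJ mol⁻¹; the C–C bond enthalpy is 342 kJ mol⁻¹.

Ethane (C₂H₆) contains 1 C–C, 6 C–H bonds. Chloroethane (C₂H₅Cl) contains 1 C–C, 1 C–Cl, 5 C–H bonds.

Let D be the C–Cl bond energy.
Σ(broken) = 1×342 + 6×426 + 1×245 = 3143
Σ(formed) = 1×342 + 1×D + 5×426 + 1×417 = 2889 + D
ΔH = Σ(broken) − Σ(formed) = (3143) − (2889 + D) = +254 − D
Setting this equal to −63 kJ gives D = 317 kJ/mol.

D(C–Cl) ≈ 317 kJ/mol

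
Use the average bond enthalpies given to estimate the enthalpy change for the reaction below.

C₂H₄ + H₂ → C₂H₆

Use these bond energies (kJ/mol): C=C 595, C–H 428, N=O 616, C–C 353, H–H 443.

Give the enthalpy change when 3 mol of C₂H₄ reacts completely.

ΔH = −513 kJ

Bonds broken (reactants):
  C–H: 4 × 428 = 1712
  C=C: 1 × 595 = 595
  H–H: 1 × 443 = 443
  Σ(broken) = 2750 kJ
Bonds formed (products):
  C–C: 1 × 353 = 353
  C–H: 6 × 428 = 2568
  Σ(formed) = 2921 kJ
ΔH = Σ(broken) − Σ(formed) = 2750 − 2921 = −171 kJ
For 3× the reaction as written: 3 × (−171) = −513 kJ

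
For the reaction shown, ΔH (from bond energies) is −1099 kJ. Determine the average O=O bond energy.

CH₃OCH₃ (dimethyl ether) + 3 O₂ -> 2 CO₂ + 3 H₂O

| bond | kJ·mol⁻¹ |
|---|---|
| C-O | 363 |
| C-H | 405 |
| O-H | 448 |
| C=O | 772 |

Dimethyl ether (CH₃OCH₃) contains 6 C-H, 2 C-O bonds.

D(O=O) ≈ 507 kJ/mol

Let D be the O=O bond energy.
Σ(broken) = 6×405 + 2×363 + 3×D = 3156 + 3D
Σ(formed) = 4×772 + 6×448 = 5776
ΔH = Σ(broken) − Σ(formed) = (3156 + 3D) − (5776) = −2620 + 3D
Setting this equal to −1099 kJ gives 3D = 1521, so D = 507 kJ/mol.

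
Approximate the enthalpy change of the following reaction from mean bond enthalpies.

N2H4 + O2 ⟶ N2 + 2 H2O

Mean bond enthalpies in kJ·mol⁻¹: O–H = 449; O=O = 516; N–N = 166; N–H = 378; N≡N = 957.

ΔH ≈ −559 kJ

Bonds broken (reactants):
  N–H: 4 × 378 = 1512
  N–N: 1 × 166 = 166
  O=O: 1 × 516 = 516
  Σ(broken) = 2194 kJ
Bonds formed (products):
  N≡N: 1 × 957 = 957
  O–H: 4 × 449 = 1796
  Σ(formed) = 2753 kJ
ΔH = Σ(broken) − Σ(formed) = 2194 − 2753 = −559 kJ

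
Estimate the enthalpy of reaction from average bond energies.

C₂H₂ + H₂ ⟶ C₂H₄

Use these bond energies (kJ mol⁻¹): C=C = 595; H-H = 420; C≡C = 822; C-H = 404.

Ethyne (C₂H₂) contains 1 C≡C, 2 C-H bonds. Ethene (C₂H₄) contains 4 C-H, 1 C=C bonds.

ΔH ≈ −161 kJ

Bonds broken (reactants):
  C≡C: 1 × 822 = 822
  C-H: 2 × 404 = 808
  H-H: 1 × 420 = 420
  Σ(broken) = 2050 kJ
Bonds formed (products):
  C-H: 4 × 404 = 1616
  C=C: 1 × 595 = 595
  Σ(formed) = 2211 kJ
ΔH = Σ(broken) − Σ(formed) = 2050 − 2211 = −161 kJ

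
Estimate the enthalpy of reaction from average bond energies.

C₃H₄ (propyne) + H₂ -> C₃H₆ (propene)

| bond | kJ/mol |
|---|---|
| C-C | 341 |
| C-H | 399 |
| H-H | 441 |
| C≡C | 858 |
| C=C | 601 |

ΔH ≈ −100 kJ

Bonds broken (reactants):
  C≡C: 1 × 858 = 858
  C-C: 1 × 341 = 341
  C-H: 4 × 399 = 1596
  H-H: 1 × 441 = 441
  Σ(broken) = 3236 kJ
Bonds formed (products):
  C-C: 1 × 341 = 341
  C-H: 6 × 399 = 2394
  C=C: 1 × 601 = 601
  Σ(formed) = 3336 kJ
ΔH = Σ(broken) − Σ(formed) = 3236 − 3336 = −100 kJ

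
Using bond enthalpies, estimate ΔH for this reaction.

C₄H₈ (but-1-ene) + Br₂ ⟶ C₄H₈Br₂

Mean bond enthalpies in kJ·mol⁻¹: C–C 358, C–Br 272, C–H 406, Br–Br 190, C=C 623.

ΔH ≈ −89 kJ

Bonds broken (reactants):
  Br–Br: 1 × 190 = 190
  C–C: 2 × 358 = 716
  C–H: 8 × 406 = 3248
  C=C: 1 × 623 = 623
  Σ(broken) = 4777 kJ
Bonds formed (products):
  C–Br: 2 × 272 = 544
  C–C: 3 × 358 = 1074
  C–H: 8 × 406 = 3248
  Σ(formed) = 4866 kJ
ΔH = Σ(broken) − Σ(formed) = 4777 − 4866 = −89 kJ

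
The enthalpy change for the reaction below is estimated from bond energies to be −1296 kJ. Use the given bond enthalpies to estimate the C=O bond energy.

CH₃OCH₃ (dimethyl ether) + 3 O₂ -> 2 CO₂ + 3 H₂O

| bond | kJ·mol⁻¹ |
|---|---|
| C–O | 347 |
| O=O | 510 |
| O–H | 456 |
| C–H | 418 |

D(C=O) ≈ 823 kJ/mol

Let D be the C=O bond energy.
Σ(broken) = 6×418 + 2×347 + 3×510 = 4732
Σ(formed) = 4×D + 6×456 = 2736 + 4D
ΔH = Σ(broken) − Σ(formed) = (4732) − (2736 + 4D) = +1996 − 4D
Setting this equal to −1296 kJ gives 4D = 3292, so D = 823 kJ/mol.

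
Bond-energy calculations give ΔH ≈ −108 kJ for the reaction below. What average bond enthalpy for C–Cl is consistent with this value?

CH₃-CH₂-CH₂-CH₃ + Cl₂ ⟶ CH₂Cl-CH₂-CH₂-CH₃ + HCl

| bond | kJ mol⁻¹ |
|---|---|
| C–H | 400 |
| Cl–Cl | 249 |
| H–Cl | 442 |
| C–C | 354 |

D(C–Cl) ≈ 315 kJ/mol

Let D be the C–Cl bond energy.
Σ(broken) = 3×354 + 10×400 + 1×249 = 5311
Σ(formed) = 3×354 + 1×D + 9×400 + 1×442 = 5104 + D
ΔH = Σ(broken) − Σ(formed) = (5311) − (5104 + D) = +207 − D
Setting this equal to −108 kJ gives D = 315 kJ/mol.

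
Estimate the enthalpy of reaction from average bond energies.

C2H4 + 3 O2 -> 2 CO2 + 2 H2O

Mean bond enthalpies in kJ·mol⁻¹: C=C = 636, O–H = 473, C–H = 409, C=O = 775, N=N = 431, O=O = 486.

Bonds broken (reactants):
  C–H: 4 × 409 = 1636
  C=C: 1 × 636 = 636
  O=O: 3 × 486 = 1458
  Σ(broken) = 3730 kJ
Bonds formed (products):
  C=O: 4 × 775 = 3100
  O–H: 4 × 473 = 1892
  Σ(formed) = 4992 kJ
ΔH = Σ(broken) − Σ(formed) = 3730 − 4992 = −1262 kJ

ΔH ≈ −1262 kJ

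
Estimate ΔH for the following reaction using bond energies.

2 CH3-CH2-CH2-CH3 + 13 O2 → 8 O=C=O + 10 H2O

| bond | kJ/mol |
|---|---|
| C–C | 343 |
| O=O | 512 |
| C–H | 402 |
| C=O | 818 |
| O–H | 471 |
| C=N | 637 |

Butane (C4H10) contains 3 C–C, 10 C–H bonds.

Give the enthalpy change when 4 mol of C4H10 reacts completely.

Bonds broken (reactants):
  C–C: 6 × 343 = 2058
  C–H: 20 × 402 = 8040
  O=O: 13 × 512 = 6656
  Σ(broken) = 16754 kJ
Bonds formed (products):
  C=O: 16 × 818 = 13088
  O–H: 20 × 471 = 9420
  Σ(formed) = 22508 kJ
ΔH = Σ(broken) − Σ(formed) = 16754 − 22508 = −5754 kJ
For 2× the reaction as written: 2 × (−5754) = −11508 kJ

ΔH = −11508 kJ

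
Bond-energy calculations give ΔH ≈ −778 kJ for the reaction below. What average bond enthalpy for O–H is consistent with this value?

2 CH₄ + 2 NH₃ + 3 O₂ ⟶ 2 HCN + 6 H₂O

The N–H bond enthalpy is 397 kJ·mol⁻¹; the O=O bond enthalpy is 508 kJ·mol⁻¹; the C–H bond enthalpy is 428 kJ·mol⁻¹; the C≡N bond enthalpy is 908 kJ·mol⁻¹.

Let D be the O–H bond energy.
Σ(broken) = 8×428 + 6×397 + 3×508 = 7330
Σ(formed) = 2×908 + 2×428 + 12×D = 2672 + 12D
ΔH = Σ(broken) − Σ(formed) = (7330) − (2672 + 12D) = +4658 − 12D
Setting this equal to −778 kJ gives 12D = 5436, so D = 453 kJ/mol.

D(O–H) ≈ 453 kJ/mol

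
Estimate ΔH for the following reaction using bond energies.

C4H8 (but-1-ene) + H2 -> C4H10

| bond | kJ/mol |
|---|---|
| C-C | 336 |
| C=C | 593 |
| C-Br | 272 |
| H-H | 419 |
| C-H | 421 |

ΔH ≈ −166 kJ

Bonds broken (reactants):
  C-C: 2 × 336 = 672
  C-H: 8 × 421 = 3368
  C=C: 1 × 593 = 593
  H-H: 1 × 419 = 419
  Σ(broken) = 5052 kJ
Bonds formed (products):
  C-C: 3 × 336 = 1008
  C-H: 10 × 421 = 4210
  Σ(formed) = 5218 kJ
ΔH = Σ(broken) − Σ(formed) = 5052 − 5218 = −166 kJ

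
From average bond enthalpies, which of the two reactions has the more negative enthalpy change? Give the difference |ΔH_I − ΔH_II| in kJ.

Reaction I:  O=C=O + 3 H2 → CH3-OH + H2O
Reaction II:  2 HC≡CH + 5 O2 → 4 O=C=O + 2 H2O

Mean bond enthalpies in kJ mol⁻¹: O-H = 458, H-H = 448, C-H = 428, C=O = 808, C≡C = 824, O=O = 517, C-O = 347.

Reaction I:
  Bonds broken (reactants):
    C=O: 2 × 808 = 1616
    H-H: 3 × 448 = 1344
    Σ(broken) = 2960 kJ
  Bonds formed (products):
    C-H: 3 × 428 = 1284
    C-O: 1 × 347 = 347
    O-H: 3 × 458 = 1374
    Σ(formed) = 3005 kJ
  ΔH_I = 2960 − 3005 = −45 kJ
Reaction II:
  Bonds broken (reactants):
    C≡C: 2 × 824 = 1648
    C-H: 4 × 428 = 1712
    O=O: 5 × 517 = 2585
    Σ(broken) = 5945 kJ
  Bonds formed (products):
    C=O: 8 × 808 = 6464
    O-H: 4 × 458 = 1832
    Σ(formed) = 8296 kJ
  ΔH_II = 5945 − 8296 = −2351 kJ
ΔH_I − ΔH_II = +2306 kJ, so reaction II has the more negative ΔH; |ΔH_I − ΔH_II| = 2306 kJ.

Reaction II, by 2306 kJ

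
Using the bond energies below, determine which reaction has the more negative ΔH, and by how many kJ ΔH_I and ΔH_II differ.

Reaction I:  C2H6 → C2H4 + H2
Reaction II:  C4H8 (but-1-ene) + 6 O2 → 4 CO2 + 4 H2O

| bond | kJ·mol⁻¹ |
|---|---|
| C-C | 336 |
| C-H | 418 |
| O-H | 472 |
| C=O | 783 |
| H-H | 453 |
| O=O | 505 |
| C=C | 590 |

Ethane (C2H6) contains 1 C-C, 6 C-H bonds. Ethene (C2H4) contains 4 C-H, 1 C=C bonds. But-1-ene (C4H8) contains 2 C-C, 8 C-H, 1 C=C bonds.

Reaction II, by 2533 kJ

Reaction I:
  Bonds broken (reactants):
    C-C: 1 × 336 = 336
    C-H: 6 × 418 = 2508
    Σ(broken) = 2844 kJ
  Bonds formed (products):
    C-H: 4 × 418 = 1672
    C=C: 1 × 590 = 590
    H-H: 1 × 453 = 453
    Σ(formed) = 2715 kJ
  ΔH_I = 2844 − 2715 = +129 kJ
Reaction II:
  Bonds broken (reactants):
    C-C: 2 × 336 = 672
    C-H: 8 × 418 = 3344
    C=C: 1 × 590 = 590
    O=O: 6 × 505 = 3030
    Σ(broken) = 7636 kJ
  Bonds formed (products):
    C=O: 8 × 783 = 6264
    O-H: 8 × 472 = 3776
    Σ(formed) = 10040 kJ
  ΔH_II = 7636 − 10040 = −2404 kJ
ΔH_I − ΔH_II = +2533 kJ, so reaction II has the more negative ΔH; |ΔH_I − ΔH_II| = 2533 kJ.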